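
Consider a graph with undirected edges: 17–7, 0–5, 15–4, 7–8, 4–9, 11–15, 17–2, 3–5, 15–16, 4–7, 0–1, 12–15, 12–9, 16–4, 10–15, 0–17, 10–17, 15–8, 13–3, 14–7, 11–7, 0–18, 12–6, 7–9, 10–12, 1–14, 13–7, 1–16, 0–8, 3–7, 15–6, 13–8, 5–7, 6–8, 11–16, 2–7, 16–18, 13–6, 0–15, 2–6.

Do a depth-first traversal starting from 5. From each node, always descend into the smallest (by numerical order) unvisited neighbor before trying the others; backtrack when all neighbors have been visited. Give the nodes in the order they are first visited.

5 0 1 14 7 2 6 8 13 3 15 4 9 12 10 17 16 11 18

Visit 5
5 → 0
0 → 1
1 → 14
14 → 7
7 → 2
2 → 6
6 → 8
8 → 13
13 → 3
8 → 15
15 → 4
4 → 9
9 → 12
12 → 10
10 → 17
4 → 16
16 → 11
16 → 18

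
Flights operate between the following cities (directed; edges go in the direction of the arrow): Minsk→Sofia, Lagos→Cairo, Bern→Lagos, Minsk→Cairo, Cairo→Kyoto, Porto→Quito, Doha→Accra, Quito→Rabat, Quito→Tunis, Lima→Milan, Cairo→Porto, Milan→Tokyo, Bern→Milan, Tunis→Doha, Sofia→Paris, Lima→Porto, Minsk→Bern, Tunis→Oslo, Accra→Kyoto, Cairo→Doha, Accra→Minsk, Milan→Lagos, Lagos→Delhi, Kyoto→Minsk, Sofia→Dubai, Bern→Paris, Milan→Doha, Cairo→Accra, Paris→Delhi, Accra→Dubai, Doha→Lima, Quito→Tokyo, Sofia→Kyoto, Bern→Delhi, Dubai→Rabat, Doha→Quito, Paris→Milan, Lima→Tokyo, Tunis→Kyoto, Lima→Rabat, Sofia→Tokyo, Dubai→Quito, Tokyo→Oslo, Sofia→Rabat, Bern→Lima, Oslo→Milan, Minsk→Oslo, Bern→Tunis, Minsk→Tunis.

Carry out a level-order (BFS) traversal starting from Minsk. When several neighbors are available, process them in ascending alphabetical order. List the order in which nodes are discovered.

Visit Minsk; enqueue Bern, Cairo, Oslo, Sofia, Tunis → queue [Bern, Cairo, Oslo, Sofia, Tunis]
Visit Bern; enqueue Delhi, Lagos, Lima, Milan, Paris → queue [Cairo, Oslo, Sofia, Tunis, Delhi, Lagos, Lima, Milan, Paris]
Visit Cairo; enqueue Accra, Doha, Kyoto, Porto → queue [Oslo, Sofia, Tunis, Delhi, Lagos, Lima, Milan, Paris, Accra, Doha, Kyoto, Porto]
Visit Oslo → queue [Sofia, Tunis, Delhi, Lagos, Lima, Milan, Paris, Accra, Doha, Kyoto, Porto]
Visit Sofia; enqueue Dubai, Rabat, Tokyo → queue [Tunis, Delhi, Lagos, Lima, Milan, Paris, Accra, Doha, Kyoto, Porto, Dubai, Rabat, Tokyo]
Visit Tunis → queue [Delhi, Lagos, Lima, Milan, Paris, Accra, Doha, Kyoto, Porto, Dubai, Rabat, Tokyo]
Visit Delhi → queue [Lagos, Lima, Milan, Paris, Accra, Doha, Kyoto, Porto, Dubai, Rabat, Tokyo]
Visit Lagos → queue [Lima, Milan, Paris, Accra, Doha, Kyoto, Porto, Dubai, Rabat, Tokyo]
Visit Lima → queue [Milan, Paris, Accra, Doha, Kyoto, Porto, Dubai, Rabat, Tokyo]
Visit Milan → queue [Paris, Accra, Doha, Kyoto, Porto, Dubai, Rabat, Tokyo]
Visit Paris → queue [Accra, Doha, Kyoto, Porto, Dubai, Rabat, Tokyo]
Visit Accra → queue [Doha, Kyoto, Porto, Dubai, Rabat, Tokyo]
Visit Doha; enqueue Quito → queue [Kyoto, Porto, Dubai, Rabat, Tokyo, Quito]
Visit Kyoto → queue [Porto, Dubai, Rabat, Tokyo, Quito]
Visit Porto → queue [Dubai, Rabat, Tokyo, Quito]
Visit Dubai → queue [Rabat, Tokyo, Quito]
Visit Rabat → queue [Tokyo, Quito]
Visit Tokyo → queue [Quito]
Visit Quito → queue []

Minsk, Bern, Cairo, Oslo, Sofia, Tunis, Delhi, Lagos, Lima, Milan, Paris, Accra, Doha, Kyoto, Porto, Dubai, Rabat, Tokyo, Quito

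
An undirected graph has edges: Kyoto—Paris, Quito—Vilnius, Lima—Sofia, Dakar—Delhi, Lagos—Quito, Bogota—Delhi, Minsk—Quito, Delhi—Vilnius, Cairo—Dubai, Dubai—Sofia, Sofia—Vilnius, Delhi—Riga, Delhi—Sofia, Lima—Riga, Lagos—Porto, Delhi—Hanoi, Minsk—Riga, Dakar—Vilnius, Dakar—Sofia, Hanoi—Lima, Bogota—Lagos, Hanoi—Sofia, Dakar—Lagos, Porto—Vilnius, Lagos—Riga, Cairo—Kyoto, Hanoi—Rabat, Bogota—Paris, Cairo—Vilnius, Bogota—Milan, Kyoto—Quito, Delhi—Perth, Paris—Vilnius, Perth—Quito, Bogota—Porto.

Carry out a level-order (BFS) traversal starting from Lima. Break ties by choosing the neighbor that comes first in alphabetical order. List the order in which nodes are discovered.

Visit Lima; enqueue Hanoi, Riga, Sofia → queue [Hanoi, Riga, Sofia]
Visit Hanoi; enqueue Delhi, Rabat → queue [Riga, Sofia, Delhi, Rabat]
Visit Riga; enqueue Lagos, Minsk → queue [Sofia, Delhi, Rabat, Lagos, Minsk]
Visit Sofia; enqueue Dakar, Dubai, Vilnius → queue [Delhi, Rabat, Lagos, Minsk, Dakar, Dubai, Vilnius]
Visit Delhi; enqueue Bogota, Perth → queue [Rabat, Lagos, Minsk, Dakar, Dubai, Vilnius, Bogota, Perth]
Visit Rabat → queue [Lagos, Minsk, Dakar, Dubai, Vilnius, Bogota, Perth]
Visit Lagos; enqueue Porto, Quito → queue [Minsk, Dakar, Dubai, Vilnius, Bogota, Perth, Porto, Quito]
Visit Minsk → queue [Dakar, Dubai, Vilnius, Bogota, Perth, Porto, Quito]
Visit Dakar → queue [Dubai, Vilnius, Bogota, Perth, Porto, Quito]
Visit Dubai; enqueue Cairo → queue [Vilnius, Bogota, Perth, Porto, Quito, Cairo]
Visit Vilnius; enqueue Paris → queue [Bogota, Perth, Porto, Quito, Cairo, Paris]
Visit Bogota; enqueue Milan → queue [Perth, Porto, Quito, Cairo, Paris, Milan]
Visit Perth → queue [Porto, Quito, Cairo, Paris, Milan]
Visit Porto → queue [Quito, Cairo, Paris, Milan]
Visit Quito; enqueue Kyoto → queue [Cairo, Paris, Milan, Kyoto]
Visit Cairo → queue [Paris, Milan, Kyoto]
Visit Paris → queue [Milan, Kyoto]
Visit Milan → queue [Kyoto]
Visit Kyoto → queue []

Lima, Hanoi, Riga, Sofia, Delhi, Rabat, Lagos, Minsk, Dakar, Dubai, Vilnius, Bogota, Perth, Porto, Quito, Cairo, Paris, Milan, Kyoto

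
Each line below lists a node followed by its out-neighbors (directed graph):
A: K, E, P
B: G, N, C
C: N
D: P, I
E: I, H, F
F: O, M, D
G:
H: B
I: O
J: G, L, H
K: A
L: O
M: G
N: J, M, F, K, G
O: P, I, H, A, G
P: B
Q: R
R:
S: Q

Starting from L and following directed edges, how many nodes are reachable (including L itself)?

BFS from L visits: L, O, P, I, H, A, G, B, K, E, N, C, F, J, M, D
Reachable nodes: 16 of 19 total.

16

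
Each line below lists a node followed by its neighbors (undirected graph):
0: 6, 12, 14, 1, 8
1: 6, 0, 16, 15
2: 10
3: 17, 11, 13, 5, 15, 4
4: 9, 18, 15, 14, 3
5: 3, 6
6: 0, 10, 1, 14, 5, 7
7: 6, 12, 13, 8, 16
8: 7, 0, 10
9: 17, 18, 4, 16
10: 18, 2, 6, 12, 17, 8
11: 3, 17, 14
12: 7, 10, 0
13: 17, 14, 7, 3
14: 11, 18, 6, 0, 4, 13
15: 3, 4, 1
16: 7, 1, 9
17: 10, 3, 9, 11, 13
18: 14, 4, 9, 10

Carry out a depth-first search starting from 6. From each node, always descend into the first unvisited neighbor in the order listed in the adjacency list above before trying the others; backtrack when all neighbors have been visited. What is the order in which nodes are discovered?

6 0 12 7 13 17 10 18 14 11 3 5 15 4 9 16 1 2 8

Visit 6
6 → 0
0 → 12
12 → 7
7 → 13
13 → 17
17 → 10
10 → 18
18 → 14
14 → 11
11 → 3
3 → 5
3 → 15
15 → 4
4 → 9
9 → 16
16 → 1
10 → 2
10 → 8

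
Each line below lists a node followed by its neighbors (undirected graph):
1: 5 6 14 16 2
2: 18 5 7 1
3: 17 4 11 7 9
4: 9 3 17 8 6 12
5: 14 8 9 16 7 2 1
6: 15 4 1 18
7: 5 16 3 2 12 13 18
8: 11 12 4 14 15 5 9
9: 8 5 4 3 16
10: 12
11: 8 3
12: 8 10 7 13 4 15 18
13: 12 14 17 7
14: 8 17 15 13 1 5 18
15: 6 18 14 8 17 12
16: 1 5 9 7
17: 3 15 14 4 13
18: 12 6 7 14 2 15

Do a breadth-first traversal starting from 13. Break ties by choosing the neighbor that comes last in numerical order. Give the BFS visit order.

13 -> 17 -> 14 -> 12 -> 7 -> 15 -> 4 -> 3 -> 18 -> 8 -> 5 -> 1 -> 10 -> 16 -> 2 -> 6 -> 9 -> 11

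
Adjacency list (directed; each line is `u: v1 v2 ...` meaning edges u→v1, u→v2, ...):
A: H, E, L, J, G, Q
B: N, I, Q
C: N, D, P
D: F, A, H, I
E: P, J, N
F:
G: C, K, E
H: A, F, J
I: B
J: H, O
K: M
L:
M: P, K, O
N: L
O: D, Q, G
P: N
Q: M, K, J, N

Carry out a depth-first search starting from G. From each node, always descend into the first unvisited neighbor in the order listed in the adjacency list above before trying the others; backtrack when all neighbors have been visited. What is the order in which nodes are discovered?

G -> C -> N -> L -> D -> F -> A -> H -> J -> O -> Q -> M -> P -> K -> E -> I -> B

Visit G
G → C
C → N
N → L
C → D
D → F
D → A
A → H
H → J
J → O
O → Q
Q → M
M → P
M → K
A → E
D → I
I → B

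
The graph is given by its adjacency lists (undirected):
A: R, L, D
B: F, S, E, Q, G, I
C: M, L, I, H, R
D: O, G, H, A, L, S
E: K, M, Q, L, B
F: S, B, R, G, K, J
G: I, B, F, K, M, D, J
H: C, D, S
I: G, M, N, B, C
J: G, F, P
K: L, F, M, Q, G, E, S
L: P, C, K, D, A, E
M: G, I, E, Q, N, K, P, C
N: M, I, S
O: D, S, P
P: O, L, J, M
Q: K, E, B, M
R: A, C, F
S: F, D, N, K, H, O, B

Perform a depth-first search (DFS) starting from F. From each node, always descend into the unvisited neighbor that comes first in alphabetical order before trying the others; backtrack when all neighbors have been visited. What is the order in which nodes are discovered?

F B E K G D A L C H S N I M P J O Q R

Visit F
F → B
B → E
E → K
K → G
G → D
D → A
A → L
L → C
C → H
H → S
S → N
N → I
I → M
M → P
P → J
P → O
M → Q
C → R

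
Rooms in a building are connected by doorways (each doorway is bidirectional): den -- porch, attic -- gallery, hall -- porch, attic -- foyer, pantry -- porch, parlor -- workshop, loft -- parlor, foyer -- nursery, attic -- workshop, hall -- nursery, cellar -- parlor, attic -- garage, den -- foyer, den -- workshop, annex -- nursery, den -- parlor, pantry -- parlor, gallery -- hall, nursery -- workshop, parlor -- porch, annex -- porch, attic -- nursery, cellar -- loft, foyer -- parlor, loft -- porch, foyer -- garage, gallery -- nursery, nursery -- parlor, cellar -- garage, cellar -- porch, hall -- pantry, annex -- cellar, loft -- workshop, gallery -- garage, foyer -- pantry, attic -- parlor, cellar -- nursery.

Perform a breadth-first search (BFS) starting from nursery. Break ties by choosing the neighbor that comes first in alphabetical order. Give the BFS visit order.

nursery, annex, attic, cellar, foyer, gallery, hall, parlor, workshop, porch, garage, loft, den, pantry

Visit nursery; enqueue annex, attic, cellar, foyer, gallery, hall, parlor, workshop → queue [annex, attic, cellar, foyer, gallery, hall, parlor, workshop]
Visit annex; enqueue porch → queue [attic, cellar, foyer, gallery, hall, parlor, workshop, porch]
Visit attic; enqueue garage → queue [cellar, foyer, gallery, hall, parlor, workshop, porch, garage]
Visit cellar; enqueue loft → queue [foyer, gallery, hall, parlor, workshop, porch, garage, loft]
Visit foyer; enqueue den, pantry → queue [gallery, hall, parlor, workshop, porch, garage, loft, den, pantry]
Visit gallery → queue [hall, parlor, workshop, porch, garage, loft, den, pantry]
Visit hall → queue [parlor, workshop, porch, garage, loft, den, pantry]
Visit parlor → queue [workshop, porch, garage, loft, den, pantry]
Visit workshop → queue [porch, garage, loft, den, pantry]
Visit porch → queue [garage, loft, den, pantry]
Visit garage → queue [loft, den, pantry]
Visit loft → queue [den, pantry]
Visit den → queue [pantry]
Visit pantry → queue []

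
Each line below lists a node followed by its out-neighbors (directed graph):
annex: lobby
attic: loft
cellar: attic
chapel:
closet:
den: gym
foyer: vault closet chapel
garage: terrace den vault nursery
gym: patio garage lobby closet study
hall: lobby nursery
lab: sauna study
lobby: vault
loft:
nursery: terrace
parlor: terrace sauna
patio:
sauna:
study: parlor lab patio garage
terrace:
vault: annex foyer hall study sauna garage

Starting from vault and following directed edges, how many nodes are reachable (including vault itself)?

17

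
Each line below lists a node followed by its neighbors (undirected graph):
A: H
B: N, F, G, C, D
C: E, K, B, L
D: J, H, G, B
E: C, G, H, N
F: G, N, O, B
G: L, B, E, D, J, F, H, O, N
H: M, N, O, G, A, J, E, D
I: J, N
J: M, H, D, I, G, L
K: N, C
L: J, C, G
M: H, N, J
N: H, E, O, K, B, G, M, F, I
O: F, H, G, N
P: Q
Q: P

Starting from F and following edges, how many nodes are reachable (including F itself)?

15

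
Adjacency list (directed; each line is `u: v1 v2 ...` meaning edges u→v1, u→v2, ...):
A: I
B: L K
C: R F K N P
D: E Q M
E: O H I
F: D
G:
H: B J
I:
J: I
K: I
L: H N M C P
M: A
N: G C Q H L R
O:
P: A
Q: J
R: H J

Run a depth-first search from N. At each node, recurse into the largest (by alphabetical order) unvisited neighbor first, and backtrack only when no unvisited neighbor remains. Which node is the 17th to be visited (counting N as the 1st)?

O

Visit N
N → R
R → J
J → I
R → H
H → B
B → L
L → P
P → A
L → M
L → C
C → K
C → F
F → D
D → Q
D → E
E → O
N → G

Visit order: N, R, J, I, H, B, L, P, A, M, C, K, F, D, Q, E, O, G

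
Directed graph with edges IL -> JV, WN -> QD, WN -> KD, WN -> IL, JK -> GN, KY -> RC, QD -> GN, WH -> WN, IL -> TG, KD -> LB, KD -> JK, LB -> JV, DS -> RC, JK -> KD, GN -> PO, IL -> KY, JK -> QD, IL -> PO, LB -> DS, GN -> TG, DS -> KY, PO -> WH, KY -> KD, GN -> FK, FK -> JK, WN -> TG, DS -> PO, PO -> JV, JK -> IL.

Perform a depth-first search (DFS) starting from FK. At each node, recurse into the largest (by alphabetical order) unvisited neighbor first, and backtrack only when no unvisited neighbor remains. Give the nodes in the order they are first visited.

FK -> JK -> QD -> GN -> TG -> PO -> WH -> WN -> KD -> LB -> JV -> DS -> RC -> KY -> IL

Visit FK
FK → JK
JK → QD
QD → GN
GN → TG
GN → PO
PO → WH
WH → WN
WN → KD
KD → LB
LB → JV
LB → DS
DS → RC
DS → KY
WN → IL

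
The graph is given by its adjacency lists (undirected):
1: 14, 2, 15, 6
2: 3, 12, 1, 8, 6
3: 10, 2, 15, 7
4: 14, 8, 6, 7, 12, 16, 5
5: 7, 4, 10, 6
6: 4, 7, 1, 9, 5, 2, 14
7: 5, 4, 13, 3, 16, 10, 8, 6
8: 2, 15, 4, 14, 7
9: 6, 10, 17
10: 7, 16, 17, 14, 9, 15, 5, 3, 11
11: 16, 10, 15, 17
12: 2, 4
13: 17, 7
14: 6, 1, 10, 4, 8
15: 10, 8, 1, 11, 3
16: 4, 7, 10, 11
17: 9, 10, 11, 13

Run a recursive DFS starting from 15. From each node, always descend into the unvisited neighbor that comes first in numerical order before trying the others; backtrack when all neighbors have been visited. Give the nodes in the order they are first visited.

Visit 15
15 → 1
1 → 2
2 → 3
3 → 7
7 → 4
4 → 5
5 → 6
6 → 9
9 → 10
10 → 11
11 → 16
11 → 17
17 → 13
10 → 14
14 → 8
4 → 12

15, 1, 2, 3, 7, 4, 5, 6, 9, 10, 11, 16, 17, 13, 14, 8, 12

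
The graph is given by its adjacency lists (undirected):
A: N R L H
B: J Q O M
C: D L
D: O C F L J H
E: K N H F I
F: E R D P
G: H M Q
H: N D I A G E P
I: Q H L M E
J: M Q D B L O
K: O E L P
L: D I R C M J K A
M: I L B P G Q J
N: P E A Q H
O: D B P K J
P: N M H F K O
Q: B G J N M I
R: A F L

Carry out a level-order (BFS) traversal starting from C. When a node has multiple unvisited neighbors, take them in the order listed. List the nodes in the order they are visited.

C → D → L → O → F → J → H → I → R → M → K → A → B → P → E → Q → N → G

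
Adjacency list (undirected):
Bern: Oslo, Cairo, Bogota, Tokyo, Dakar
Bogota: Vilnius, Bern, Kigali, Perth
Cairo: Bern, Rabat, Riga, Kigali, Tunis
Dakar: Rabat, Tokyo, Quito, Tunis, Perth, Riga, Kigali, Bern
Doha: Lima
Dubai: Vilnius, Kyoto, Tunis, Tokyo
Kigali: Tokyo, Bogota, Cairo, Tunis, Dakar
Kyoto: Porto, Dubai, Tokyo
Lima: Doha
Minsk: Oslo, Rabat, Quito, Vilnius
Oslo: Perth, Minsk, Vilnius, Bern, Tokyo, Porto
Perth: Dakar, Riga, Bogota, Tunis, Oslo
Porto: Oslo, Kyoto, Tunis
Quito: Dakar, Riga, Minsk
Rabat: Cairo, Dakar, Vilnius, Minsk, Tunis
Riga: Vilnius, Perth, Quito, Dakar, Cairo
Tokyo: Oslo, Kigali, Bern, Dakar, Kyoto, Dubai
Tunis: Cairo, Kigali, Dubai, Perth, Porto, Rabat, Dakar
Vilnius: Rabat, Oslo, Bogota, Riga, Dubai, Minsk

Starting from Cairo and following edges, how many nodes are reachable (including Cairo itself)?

17

BFS from Cairo visits: Cairo, Bern, Rabat, Riga, Kigali, Tunis, Oslo, Bogota, Tokyo, Dakar, Vilnius, Minsk, Perth, Quito, Dubai, Porto, Kyoto
Reachable nodes: 17 of 19 total.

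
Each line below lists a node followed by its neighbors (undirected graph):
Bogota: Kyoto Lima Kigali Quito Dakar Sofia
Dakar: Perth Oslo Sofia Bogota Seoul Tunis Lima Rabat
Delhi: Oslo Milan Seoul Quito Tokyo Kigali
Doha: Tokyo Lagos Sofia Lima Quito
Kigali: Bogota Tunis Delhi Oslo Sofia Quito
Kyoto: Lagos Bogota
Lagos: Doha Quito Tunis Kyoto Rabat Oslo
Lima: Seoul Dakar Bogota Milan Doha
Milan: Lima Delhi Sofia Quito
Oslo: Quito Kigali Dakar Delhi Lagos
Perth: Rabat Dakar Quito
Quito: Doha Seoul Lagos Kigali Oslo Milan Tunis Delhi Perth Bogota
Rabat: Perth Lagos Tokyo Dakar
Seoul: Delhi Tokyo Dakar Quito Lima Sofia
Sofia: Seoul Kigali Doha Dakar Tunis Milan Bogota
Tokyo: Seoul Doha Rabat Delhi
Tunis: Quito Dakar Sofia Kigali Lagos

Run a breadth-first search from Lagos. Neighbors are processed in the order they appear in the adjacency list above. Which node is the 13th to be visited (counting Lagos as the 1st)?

Visit Lagos; enqueue Doha, Quito, Tunis, Kyoto, Rabat, Oslo → queue [Doha, Quito, Tunis, Kyoto, Rabat, Oslo]
Visit Doha; enqueue Tokyo, Sofia, Lima → queue [Quito, Tunis, Kyoto, Rabat, Oslo, Tokyo, Sofia, Lima]
Visit Quito; enqueue Seoul, Kigali, Milan, Delhi, Perth, Bogota → queue [Tunis, Kyoto, Rabat, Oslo, Tokyo, Sofia, Lima, Seoul, Kigali, Milan, Delhi, Perth, Bogota]
Visit Tunis; enqueue Dakar → queue [Kyoto, Rabat, Oslo, Tokyo, Sofia, Lima, Seoul, Kigali, Milan, Delhi, Perth, Bogota, Dakar]
Visit Kyoto → queue [Rabat, Oslo, Tokyo, Sofia, Lima, Seoul, Kigali, Milan, Delhi, Perth, Bogota, Dakar]
Visit Rabat → queue [Oslo, Tokyo, Sofia, Lima, Seoul, Kigali, Milan, Delhi, Perth, Bogota, Dakar]
Visit Oslo → queue [Tokyo, Sofia, Lima, Seoul, Kigali, Milan, Delhi, Perth, Bogota, Dakar]
Visit Tokyo → queue [Sofia, Lima, Seoul, Kigali, Milan, Delhi, Perth, Bogota, Dakar]
Visit Sofia → queue [Lima, Seoul, Kigali, Milan, Delhi, Perth, Bogota, Dakar]
Visit Lima → queue [Seoul, Kigali, Milan, Delhi, Perth, Bogota, Dakar]
Visit Seoul → queue [Kigali, Milan, Delhi, Perth, Bogota, Dakar]
Visit Kigali → queue [Milan, Delhi, Perth, Bogota, Dakar]
Visit Milan → queue [Delhi, Perth, Bogota, Dakar]
Visit Delhi → queue [Perth, Bogota, Dakar]
Visit Perth → queue [Bogota, Dakar]
Visit Bogota → queue [Dakar]
Visit Dakar → queue []

Visit order: Lagos, Doha, Quito, Tunis, Kyoto, Rabat, Oslo, Tokyo, Sofia, Lima, Seoul, Kigali, Milan, Delhi, Perth, Bogota, Dakar

Milan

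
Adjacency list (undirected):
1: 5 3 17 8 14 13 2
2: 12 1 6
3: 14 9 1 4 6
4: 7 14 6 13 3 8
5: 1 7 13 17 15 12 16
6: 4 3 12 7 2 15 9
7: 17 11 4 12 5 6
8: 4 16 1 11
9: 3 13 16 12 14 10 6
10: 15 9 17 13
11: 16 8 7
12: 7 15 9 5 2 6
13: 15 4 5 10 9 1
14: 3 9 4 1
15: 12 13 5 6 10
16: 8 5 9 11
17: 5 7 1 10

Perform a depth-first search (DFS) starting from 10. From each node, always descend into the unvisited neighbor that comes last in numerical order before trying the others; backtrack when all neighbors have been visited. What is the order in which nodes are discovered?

Visit 10
10 → 17
17 → 7
7 → 12
12 → 15
15 → 13
13 → 9
9 → 16
16 → 11
11 → 8
8 → 4
4 → 14
14 → 3
3 → 6
6 → 2
2 → 1
1 → 5

10 → 17 → 7 → 12 → 15 → 13 → 9 → 16 → 11 → 8 → 4 → 14 → 3 → 6 → 2 → 1 → 5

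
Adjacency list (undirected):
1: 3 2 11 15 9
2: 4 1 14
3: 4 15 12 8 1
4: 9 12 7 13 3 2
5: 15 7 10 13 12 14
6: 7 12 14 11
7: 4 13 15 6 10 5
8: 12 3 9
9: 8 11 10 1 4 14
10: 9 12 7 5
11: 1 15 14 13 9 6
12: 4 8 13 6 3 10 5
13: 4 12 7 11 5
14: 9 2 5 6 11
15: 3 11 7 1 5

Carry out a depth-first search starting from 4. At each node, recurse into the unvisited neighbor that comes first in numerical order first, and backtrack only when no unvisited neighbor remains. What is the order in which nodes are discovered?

Visit 4
4 → 2
2 → 1
1 → 3
3 → 8
8 → 9
9 → 10
10 → 5
5 → 7
7 → 6
6 → 11
11 → 13
13 → 12
11 → 14
11 → 15

4 → 2 → 1 → 3 → 8 → 9 → 10 → 5 → 7 → 6 → 11 → 13 → 12 → 14 → 15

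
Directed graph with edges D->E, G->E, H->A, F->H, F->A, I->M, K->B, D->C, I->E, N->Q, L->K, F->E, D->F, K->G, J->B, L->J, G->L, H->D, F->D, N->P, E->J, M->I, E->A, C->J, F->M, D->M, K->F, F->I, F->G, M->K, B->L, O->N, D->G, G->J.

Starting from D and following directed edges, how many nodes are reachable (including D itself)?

BFS from D visits: D, C, E, F, G, M, J, A, H, I, L, K, B
Reachable nodes: 13 of 17 total.

13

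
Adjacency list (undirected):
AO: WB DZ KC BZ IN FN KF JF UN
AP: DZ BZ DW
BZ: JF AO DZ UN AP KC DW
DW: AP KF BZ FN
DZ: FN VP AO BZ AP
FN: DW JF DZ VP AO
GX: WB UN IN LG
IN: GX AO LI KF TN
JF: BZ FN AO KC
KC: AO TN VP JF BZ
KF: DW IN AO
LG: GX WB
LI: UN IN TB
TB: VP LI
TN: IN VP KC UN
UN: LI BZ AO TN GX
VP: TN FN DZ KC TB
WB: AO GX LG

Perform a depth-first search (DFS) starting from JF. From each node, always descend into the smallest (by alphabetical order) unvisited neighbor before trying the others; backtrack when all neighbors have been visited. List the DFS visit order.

JF -> AO -> BZ -> AP -> DW -> FN -> DZ -> VP -> KC -> TN -> IN -> GX -> LG -> WB -> UN -> LI -> TB -> KF

Visit JF
JF → AO
AO → BZ
BZ → AP
AP → DW
DW → FN
FN → DZ
DZ → VP
VP → KC
KC → TN
TN → IN
IN → GX
GX → LG
LG → WB
GX → UN
UN → LI
LI → TB
IN → KF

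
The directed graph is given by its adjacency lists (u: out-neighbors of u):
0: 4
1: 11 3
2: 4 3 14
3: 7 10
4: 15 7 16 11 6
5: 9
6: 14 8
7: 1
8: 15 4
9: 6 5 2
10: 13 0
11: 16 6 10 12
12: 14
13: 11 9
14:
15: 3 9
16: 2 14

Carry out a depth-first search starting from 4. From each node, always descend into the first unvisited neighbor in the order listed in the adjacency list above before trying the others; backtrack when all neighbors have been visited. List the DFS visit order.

Visit 4
4 → 15
15 → 3
3 → 7
7 → 1
1 → 11
11 → 16
16 → 2
2 → 14
11 → 6
6 → 8
11 → 10
10 → 13
13 → 9
9 → 5
10 → 0
11 → 12

4, 15, 3, 7, 1, 11, 16, 2, 14, 6, 8, 10, 13, 9, 5, 0, 12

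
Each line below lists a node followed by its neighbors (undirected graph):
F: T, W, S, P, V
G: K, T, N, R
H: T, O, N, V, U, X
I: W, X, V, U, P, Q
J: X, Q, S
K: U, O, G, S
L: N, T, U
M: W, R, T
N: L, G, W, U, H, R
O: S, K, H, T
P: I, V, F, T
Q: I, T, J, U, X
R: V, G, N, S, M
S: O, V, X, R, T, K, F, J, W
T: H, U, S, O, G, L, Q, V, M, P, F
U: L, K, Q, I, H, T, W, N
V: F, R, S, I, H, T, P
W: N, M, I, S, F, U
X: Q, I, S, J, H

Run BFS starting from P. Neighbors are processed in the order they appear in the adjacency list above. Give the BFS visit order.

P -> I -> V -> F -> T -> W -> X -> U -> Q -> R -> S -> H -> O -> G -> L -> M -> N -> J -> K

Visit P; enqueue I, V, F, T → queue [I, V, F, T]
Visit I; enqueue W, X, U, Q → queue [V, F, T, W, X, U, Q]
Visit V; enqueue R, S, H → queue [F, T, W, X, U, Q, R, S, H]
Visit F → queue [T, W, X, U, Q, R, S, H]
Visit T; enqueue O, G, L, M → queue [W, X, U, Q, R, S, H, O, G, L, M]
Visit W; enqueue N → queue [X, U, Q, R, S, H, O, G, L, M, N]
Visit X; enqueue J → queue [U, Q, R, S, H, O, G, L, M, N, J]
Visit U; enqueue K → queue [Q, R, S, H, O, G, L, M, N, J, K]
Visit Q → queue [R, S, H, O, G, L, M, N, J, K]
Visit R → queue [S, H, O, G, L, M, N, J, K]
Visit S → queue [H, O, G, L, M, N, J, K]
Visit H → queue [O, G, L, M, N, J, K]
Visit O → queue [G, L, M, N, J, K]
Visit G → queue [L, M, N, J, K]
Visit L → queue [M, N, J, K]
Visit M → queue [N, J, K]
Visit N → queue [J, K]
Visit J → queue [K]
Visit K → queue []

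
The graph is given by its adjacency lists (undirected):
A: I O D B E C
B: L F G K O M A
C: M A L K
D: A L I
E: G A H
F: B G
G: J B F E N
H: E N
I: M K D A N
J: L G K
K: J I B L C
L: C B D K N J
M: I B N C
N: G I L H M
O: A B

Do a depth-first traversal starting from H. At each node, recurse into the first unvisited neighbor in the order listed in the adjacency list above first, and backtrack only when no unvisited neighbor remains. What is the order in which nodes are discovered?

H, E, G, J, L, C, M, I, K, B, F, O, A, D, N

Visit H
H → E
E → G
G → J
J → L
L → C
C → M
M → I
I → K
K → B
B → F
B → O
O → A
A → D
I → N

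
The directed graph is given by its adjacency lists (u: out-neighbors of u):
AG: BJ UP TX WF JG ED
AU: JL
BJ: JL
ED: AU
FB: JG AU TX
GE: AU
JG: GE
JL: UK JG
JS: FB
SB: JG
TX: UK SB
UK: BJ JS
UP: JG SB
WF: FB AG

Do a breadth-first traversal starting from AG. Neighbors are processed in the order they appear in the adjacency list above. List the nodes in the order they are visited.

AG -> BJ -> UP -> TX -> WF -> JG -> ED -> JL -> SB -> UK -> FB -> GE -> AU -> JS

Visit AG; enqueue BJ, UP, TX, WF, JG, ED → queue [BJ, UP, TX, WF, JG, ED]
Visit BJ; enqueue JL → queue [UP, TX, WF, JG, ED, JL]
Visit UP; enqueue SB → queue [TX, WF, JG, ED, JL, SB]
Visit TX; enqueue UK → queue [WF, JG, ED, JL, SB, UK]
Visit WF; enqueue FB → queue [JG, ED, JL, SB, UK, FB]
Visit JG; enqueue GE → queue [ED, JL, SB, UK, FB, GE]
Visit ED; enqueue AU → queue [JL, SB, UK, FB, GE, AU]
Visit JL → queue [SB, UK, FB, GE, AU]
Visit SB → queue [UK, FB, GE, AU]
Visit UK; enqueue JS → queue [FB, GE, AU, JS]
Visit FB → queue [GE, AU, JS]
Visit GE → queue [AU, JS]
Visit AU → queue [JS]
Visit JS → queue []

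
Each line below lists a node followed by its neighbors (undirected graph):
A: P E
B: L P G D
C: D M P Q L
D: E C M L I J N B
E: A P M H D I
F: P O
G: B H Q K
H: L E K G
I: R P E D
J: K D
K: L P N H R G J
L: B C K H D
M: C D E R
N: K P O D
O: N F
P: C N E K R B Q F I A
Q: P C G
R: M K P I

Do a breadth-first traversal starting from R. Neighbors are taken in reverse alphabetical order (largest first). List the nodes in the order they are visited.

Visit R; enqueue P, M, K, I → queue [P, M, K, I]
Visit P; enqueue Q, N, F, E, C, B, A → queue [M, K, I, Q, N, F, E, C, B, A]
Visit M; enqueue D → queue [K, I, Q, N, F, E, C, B, A, D]
Visit K; enqueue L, J, H, G → queue [I, Q, N, F, E, C, B, A, D, L, J, H, G]
Visit I → queue [Q, N, F, E, C, B, A, D, L, J, H, G]
Visit Q → queue [N, F, E, C, B, A, D, L, J, H, G]
Visit N; enqueue O → queue [F, E, C, B, A, D, L, J, H, G, O]
Visit F → queue [E, C, B, A, D, L, J, H, G, O]
Visit E → queue [C, B, A, D, L, J, H, G, O]
Visit C → queue [B, A, D, L, J, H, G, O]
Visit B → queue [A, D, L, J, H, G, O]
Visit A → queue [D, L, J, H, G, O]
Visit D → queue [L, J, H, G, O]
Visit L → queue [J, H, G, O]
Visit J → queue [H, G, O]
Visit H → queue [G, O]
Visit G → queue [O]
Visit O → queue []

R, P, M, K, I, Q, N, F, E, C, B, A, D, L, J, H, G, O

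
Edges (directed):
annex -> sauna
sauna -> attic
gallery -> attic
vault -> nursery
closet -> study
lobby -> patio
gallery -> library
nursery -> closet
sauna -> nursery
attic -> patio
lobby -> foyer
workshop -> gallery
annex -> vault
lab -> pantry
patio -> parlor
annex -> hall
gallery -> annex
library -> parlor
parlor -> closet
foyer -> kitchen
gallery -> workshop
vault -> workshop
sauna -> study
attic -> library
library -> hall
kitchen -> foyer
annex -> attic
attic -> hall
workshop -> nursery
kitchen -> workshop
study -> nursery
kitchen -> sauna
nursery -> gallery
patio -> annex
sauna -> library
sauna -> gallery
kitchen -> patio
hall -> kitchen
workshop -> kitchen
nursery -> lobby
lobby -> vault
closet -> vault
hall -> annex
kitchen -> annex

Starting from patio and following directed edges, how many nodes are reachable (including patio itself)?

16

BFS from patio visits: patio, annex, parlor, attic, hall, sauna, vault, closet, library, kitchen, gallery, nursery, study, workshop, foyer, lobby
Reachable nodes: 16 of 18 total.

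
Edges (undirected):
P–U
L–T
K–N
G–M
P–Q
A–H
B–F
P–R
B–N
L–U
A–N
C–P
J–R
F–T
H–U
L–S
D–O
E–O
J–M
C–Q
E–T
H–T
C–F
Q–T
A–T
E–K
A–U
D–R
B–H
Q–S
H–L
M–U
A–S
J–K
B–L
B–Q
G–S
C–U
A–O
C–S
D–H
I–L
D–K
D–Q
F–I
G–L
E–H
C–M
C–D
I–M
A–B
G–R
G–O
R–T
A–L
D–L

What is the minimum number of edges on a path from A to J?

Level 0: A
Level 1: B, H, L, N, O, S, T, U
Level 2: C, D, E, F, G, I, K, M, P, Q, R
Level 3: J
J first appears at level 3.

3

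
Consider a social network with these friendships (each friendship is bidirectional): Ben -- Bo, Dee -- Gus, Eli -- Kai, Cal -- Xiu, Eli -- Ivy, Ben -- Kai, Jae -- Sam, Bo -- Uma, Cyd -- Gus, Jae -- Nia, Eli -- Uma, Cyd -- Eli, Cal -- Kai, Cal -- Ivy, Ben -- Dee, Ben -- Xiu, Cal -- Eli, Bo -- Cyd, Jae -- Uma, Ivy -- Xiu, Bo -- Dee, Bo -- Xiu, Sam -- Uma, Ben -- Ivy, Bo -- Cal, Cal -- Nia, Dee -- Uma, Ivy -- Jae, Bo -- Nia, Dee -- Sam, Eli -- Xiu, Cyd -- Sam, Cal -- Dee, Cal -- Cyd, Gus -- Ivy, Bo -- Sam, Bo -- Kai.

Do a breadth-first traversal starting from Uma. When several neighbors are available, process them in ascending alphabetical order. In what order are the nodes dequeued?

Visit Uma; enqueue Bo, Dee, Eli, Jae, Sam → queue [Bo, Dee, Eli, Jae, Sam]
Visit Bo; enqueue Ben, Cal, Cyd, Kai, Nia, Xiu → queue [Dee, Eli, Jae, Sam, Ben, Cal, Cyd, Kai, Nia, Xiu]
Visit Dee; enqueue Gus → queue [Eli, Jae, Sam, Ben, Cal, Cyd, Kai, Nia, Xiu, Gus]
Visit Eli; enqueue Ivy → queue [Jae, Sam, Ben, Cal, Cyd, Kai, Nia, Xiu, Gus, Ivy]
Visit Jae → queue [Sam, Ben, Cal, Cyd, Kai, Nia, Xiu, Gus, Ivy]
Visit Sam → queue [Ben, Cal, Cyd, Kai, Nia, Xiu, Gus, Ivy]
Visit Ben → queue [Cal, Cyd, Kai, Nia, Xiu, Gus, Ivy]
Visit Cal → queue [Cyd, Kai, Nia, Xiu, Gus, Ivy]
Visit Cyd → queue [Kai, Nia, Xiu, Gus, Ivy]
Visit Kai → queue [Nia, Xiu, Gus, Ivy]
Visit Nia → queue [Xiu, Gus, Ivy]
Visit Xiu → queue [Gus, Ivy]
Visit Gus → queue [Ivy]
Visit Ivy → queue []

Uma, Bo, Dee, Eli, Jae, Sam, Ben, Cal, Cyd, Kai, Nia, Xiu, Gus, Ivy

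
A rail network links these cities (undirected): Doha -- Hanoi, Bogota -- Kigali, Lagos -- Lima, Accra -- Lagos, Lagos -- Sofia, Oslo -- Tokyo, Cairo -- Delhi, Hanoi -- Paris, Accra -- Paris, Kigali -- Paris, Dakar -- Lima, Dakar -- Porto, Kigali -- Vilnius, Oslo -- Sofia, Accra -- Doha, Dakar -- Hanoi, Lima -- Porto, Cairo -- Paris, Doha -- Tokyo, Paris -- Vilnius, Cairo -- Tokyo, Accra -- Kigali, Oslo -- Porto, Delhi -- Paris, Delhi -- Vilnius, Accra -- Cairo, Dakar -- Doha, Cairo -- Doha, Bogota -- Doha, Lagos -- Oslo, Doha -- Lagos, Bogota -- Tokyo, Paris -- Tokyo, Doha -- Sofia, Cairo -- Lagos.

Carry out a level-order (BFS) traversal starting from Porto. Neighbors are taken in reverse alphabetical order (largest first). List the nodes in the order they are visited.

Porto -> Oslo -> Lima -> Dakar -> Tokyo -> Sofia -> Lagos -> Hanoi -> Doha -> Paris -> Cairo -> Bogota -> Accra -> Vilnius -> Kigali -> Delhi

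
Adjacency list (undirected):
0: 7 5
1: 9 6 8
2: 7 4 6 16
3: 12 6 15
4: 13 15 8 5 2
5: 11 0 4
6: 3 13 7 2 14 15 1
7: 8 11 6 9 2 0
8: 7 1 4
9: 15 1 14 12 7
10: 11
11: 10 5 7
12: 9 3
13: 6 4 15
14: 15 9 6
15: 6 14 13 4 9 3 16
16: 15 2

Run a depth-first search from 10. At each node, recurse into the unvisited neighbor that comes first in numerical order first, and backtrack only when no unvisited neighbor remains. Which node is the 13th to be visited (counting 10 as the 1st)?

9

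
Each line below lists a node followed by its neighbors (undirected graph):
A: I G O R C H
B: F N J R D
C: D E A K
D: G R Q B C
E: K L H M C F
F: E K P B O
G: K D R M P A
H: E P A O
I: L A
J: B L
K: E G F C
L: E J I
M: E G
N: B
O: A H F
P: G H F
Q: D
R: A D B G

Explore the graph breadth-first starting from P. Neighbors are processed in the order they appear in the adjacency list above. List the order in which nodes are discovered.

Visit P; enqueue G, H, F → queue [G, H, F]
Visit G; enqueue K, D, R, M, A → queue [H, F, K, D, R, M, A]
Visit H; enqueue E, O → queue [F, K, D, R, M, A, E, O]
Visit F; enqueue B → queue [K, D, R, M, A, E, O, B]
Visit K; enqueue C → queue [D, R, M, A, E, O, B, C]
Visit D; enqueue Q → queue [R, M, A, E, O, B, C, Q]
Visit R → queue [M, A, E, O, B, C, Q]
Visit M → queue [A, E, O, B, C, Q]
Visit A; enqueue I → queue [E, O, B, C, Q, I]
Visit E; enqueue L → queue [O, B, C, Q, I, L]
Visit O → queue [B, C, Q, I, L]
Visit B; enqueue N, J → queue [C, Q, I, L, N, J]
Visit C → queue [Q, I, L, N, J]
Visit Q → queue [I, L, N, J]
Visit I → queue [L, N, J]
Visit L → queue [N, J]
Visit N → queue [J]
Visit J → queue []

P -> G -> H -> F -> K -> D -> R -> M -> A -> E -> O -> B -> C -> Q -> I -> L -> N -> J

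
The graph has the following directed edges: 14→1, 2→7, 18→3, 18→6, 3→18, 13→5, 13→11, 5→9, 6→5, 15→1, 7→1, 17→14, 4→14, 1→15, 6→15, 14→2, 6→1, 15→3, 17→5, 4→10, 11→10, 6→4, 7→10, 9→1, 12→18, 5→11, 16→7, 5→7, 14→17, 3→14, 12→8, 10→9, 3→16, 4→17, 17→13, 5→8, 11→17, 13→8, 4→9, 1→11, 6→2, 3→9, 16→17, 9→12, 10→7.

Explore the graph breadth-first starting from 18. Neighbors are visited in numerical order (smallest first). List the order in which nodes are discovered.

Visit 18; enqueue 3, 6 → queue [3, 6]
Visit 3; enqueue 9, 14, 16 → queue [6, 9, 14, 16]
Visit 6; enqueue 1, 2, 4, 5, 15 → queue [9, 14, 16, 1, 2, 4, 5, 15]
Visit 9; enqueue 12 → queue [14, 16, 1, 2, 4, 5, 15, 12]
Visit 14; enqueue 17 → queue [16, 1, 2, 4, 5, 15, 12, 17]
Visit 16; enqueue 7 → queue [1, 2, 4, 5, 15, 12, 17, 7]
Visit 1; enqueue 11 → queue [2, 4, 5, 15, 12, 17, 7, 11]
Visit 2 → queue [4, 5, 15, 12, 17, 7, 11]
Visit 4; enqueue 10 → queue [5, 15, 12, 17, 7, 11, 10]
Visit 5; enqueue 8 → queue [15, 12, 17, 7, 11, 10, 8]
Visit 15 → queue [12, 17, 7, 11, 10, 8]
Visit 12 → queue [17, 7, 11, 10, 8]
Visit 17; enqueue 13 → queue [7, 11, 10, 8, 13]
Visit 7 → queue [11, 10, 8, 13]
Visit 11 → queue [10, 8, 13]
Visit 10 → queue [8, 13]
Visit 8 → queue [13]
Visit 13 → queue []

18 → 3 → 6 → 9 → 14 → 16 → 1 → 2 → 4 → 5 → 15 → 12 → 17 → 7 → 11 → 10 → 8 → 13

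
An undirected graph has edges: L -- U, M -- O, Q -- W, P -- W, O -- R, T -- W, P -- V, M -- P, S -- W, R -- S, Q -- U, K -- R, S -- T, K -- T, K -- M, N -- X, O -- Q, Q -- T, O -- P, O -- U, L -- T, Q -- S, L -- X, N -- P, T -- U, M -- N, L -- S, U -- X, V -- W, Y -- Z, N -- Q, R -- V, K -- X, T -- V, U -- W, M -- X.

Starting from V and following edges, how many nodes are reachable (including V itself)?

BFS from V visits: V, P, R, T, W, M, N, O, K, S, L, Q, U, X
Reachable nodes: 14 of 16 total.

14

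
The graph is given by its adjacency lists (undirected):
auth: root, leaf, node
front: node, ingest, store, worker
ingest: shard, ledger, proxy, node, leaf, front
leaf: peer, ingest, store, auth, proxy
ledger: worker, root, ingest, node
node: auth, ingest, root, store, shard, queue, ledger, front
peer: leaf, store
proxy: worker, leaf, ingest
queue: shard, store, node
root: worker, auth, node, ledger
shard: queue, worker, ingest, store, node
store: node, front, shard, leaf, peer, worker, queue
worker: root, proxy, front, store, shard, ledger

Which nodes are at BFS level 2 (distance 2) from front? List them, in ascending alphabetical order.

Level 0: front
Level 1: ingest, node, store, worker
Level 2: auth, leaf, ledger, peer, proxy, queue, root, shard

auth, leaf, ledger, peer, proxy, queue, root, shard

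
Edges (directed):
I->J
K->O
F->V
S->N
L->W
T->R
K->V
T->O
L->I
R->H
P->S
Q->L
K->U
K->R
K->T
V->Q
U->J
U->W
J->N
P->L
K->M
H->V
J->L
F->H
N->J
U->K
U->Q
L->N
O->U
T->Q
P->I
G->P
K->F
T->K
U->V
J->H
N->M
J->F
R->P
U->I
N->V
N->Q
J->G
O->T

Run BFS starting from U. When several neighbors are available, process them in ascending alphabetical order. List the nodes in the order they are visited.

Visit U; enqueue I, J, K, Q, V, W → queue [I, J, K, Q, V, W]
Visit I → queue [J, K, Q, V, W]
Visit J; enqueue F, G, H, L, N → queue [K, Q, V, W, F, G, H, L, N]
Visit K; enqueue M, O, R, T → queue [Q, V, W, F, G, H, L, N, M, O, R, T]
Visit Q → queue [V, W, F, G, H, L, N, M, O, R, T]
Visit V → queue [W, F, G, H, L, N, M, O, R, T]
Visit W → queue [F, G, H, L, N, M, O, R, T]
Visit F → queue [G, H, L, N, M, O, R, T]
Visit G; enqueue P → queue [H, L, N, M, O, R, T, P]
Visit H → queue [L, N, M, O, R, T, P]
Visit L → queue [N, M, O, R, T, P]
Visit N → queue [M, O, R, T, P]
Visit M → queue [O, R, T, P]
Visit O → queue [R, T, P]
Visit R → queue [T, P]
Visit T → queue [P]
Visit P; enqueue S → queue [S]
Visit S → queue []

U -> I -> J -> K -> Q -> V -> W -> F -> G -> H -> L -> N -> M -> O -> R -> T -> P -> S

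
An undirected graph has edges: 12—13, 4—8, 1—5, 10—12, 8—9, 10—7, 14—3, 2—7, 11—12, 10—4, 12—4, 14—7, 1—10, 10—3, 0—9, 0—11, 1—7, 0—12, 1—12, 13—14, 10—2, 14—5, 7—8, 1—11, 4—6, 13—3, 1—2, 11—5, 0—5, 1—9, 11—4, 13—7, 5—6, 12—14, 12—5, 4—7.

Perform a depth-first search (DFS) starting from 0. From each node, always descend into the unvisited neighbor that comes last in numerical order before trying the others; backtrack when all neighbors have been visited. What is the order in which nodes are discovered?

0, 12, 14, 13, 7, 10, 4, 11, 5, 6, 1, 9, 8, 2, 3

Visit 0
0 → 12
12 → 14
14 → 13
13 → 7
7 → 10
10 → 4
4 → 11
11 → 5
5 → 6
5 → 1
1 → 9
9 → 8
1 → 2
10 → 3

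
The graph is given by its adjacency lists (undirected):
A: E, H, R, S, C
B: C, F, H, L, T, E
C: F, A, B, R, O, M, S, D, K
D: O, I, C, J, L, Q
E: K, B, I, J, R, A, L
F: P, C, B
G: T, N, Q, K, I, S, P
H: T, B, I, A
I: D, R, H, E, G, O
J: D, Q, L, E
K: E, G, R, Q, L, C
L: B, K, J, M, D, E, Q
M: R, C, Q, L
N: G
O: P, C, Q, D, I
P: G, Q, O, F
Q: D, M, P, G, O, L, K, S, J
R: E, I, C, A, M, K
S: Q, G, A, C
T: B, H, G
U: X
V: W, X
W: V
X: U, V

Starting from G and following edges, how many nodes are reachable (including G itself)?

BFS from G visits: G, I, K, N, P, Q, S, T, D, E, H, O, R, C, L, F, J, M, A, B
Reachable nodes: 20 of 24 total.

20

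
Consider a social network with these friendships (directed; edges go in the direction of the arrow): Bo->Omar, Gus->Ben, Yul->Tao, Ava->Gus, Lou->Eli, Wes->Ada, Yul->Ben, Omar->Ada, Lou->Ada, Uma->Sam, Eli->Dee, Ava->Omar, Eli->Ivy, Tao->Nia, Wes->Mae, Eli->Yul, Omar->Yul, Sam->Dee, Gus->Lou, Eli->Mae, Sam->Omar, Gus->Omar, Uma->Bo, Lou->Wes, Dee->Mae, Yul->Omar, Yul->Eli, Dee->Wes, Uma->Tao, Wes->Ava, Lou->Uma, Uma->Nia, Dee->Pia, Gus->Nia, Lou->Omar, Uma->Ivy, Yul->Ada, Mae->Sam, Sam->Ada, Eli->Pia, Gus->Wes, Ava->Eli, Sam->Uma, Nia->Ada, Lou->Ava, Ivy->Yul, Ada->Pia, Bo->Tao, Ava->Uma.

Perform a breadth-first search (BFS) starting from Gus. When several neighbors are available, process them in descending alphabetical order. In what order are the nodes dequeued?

Gus -> Wes -> Omar -> Nia -> Lou -> Ben -> Mae -> Ava -> Ada -> Yul -> Uma -> Eli -> Sam -> Pia -> Tao -> Ivy -> Bo -> Dee

Visit Gus; enqueue Wes, Omar, Nia, Lou, Ben → queue [Wes, Omar, Nia, Lou, Ben]
Visit Wes; enqueue Mae, Ava, Ada → queue [Omar, Nia, Lou, Ben, Mae, Ava, Ada]
Visit Omar; enqueue Yul → queue [Nia, Lou, Ben, Mae, Ava, Ada, Yul]
Visit Nia → queue [Lou, Ben, Mae, Ava, Ada, Yul]
Visit Lou; enqueue Uma, Eli → queue [Ben, Mae, Ava, Ada, Yul, Uma, Eli]
Visit Ben → queue [Mae, Ava, Ada, Yul, Uma, Eli]
Visit Mae; enqueue Sam → queue [Ava, Ada, Yul, Uma, Eli, Sam]
Visit Ava → queue [Ada, Yul, Uma, Eli, Sam]
Visit Ada; enqueue Pia → queue [Yul, Uma, Eli, Sam, Pia]
Visit Yul; enqueue Tao → queue [Uma, Eli, Sam, Pia, Tao]
Visit Uma; enqueue Ivy, Bo → queue [Eli, Sam, Pia, Tao, Ivy, Bo]
Visit Eli; enqueue Dee → queue [Sam, Pia, Tao, Ivy, Bo, Dee]
Visit Sam → queue [Pia, Tao, Ivy, Bo, Dee]
Visit Pia → queue [Tao, Ivy, Bo, Dee]
Visit Tao → queue [Ivy, Bo, Dee]
Visit Ivy → queue [Bo, Dee]
Visit Bo → queue [Dee]
Visit Dee → queue []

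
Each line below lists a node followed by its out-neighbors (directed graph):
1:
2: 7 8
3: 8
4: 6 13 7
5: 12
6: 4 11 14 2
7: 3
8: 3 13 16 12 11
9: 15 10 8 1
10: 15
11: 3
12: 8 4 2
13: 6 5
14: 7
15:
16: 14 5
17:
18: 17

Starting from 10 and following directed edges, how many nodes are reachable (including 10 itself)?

2

BFS from 10 visits: 10, 15
Reachable nodes: 2 of 18 total.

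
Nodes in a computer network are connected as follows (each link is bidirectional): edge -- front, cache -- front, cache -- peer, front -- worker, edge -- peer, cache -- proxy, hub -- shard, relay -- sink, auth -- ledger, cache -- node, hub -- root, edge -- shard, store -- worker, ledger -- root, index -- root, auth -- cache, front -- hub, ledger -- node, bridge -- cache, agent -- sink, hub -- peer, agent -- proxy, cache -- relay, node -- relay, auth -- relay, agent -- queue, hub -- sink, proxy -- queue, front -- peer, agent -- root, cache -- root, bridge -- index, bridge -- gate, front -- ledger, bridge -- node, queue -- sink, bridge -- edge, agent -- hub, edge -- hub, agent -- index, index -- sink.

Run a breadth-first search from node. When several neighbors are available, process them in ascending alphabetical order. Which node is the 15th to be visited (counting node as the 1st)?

Visit node; enqueue bridge, cache, ledger, relay → queue [bridge, cache, ledger, relay]
Visit bridge; enqueue edge, gate, index → queue [cache, ledger, relay, edge, gate, index]
Visit cache; enqueue auth, front, peer, proxy, root → queue [ledger, relay, edge, gate, index, auth, front, peer, proxy, root]
Visit ledger → queue [relay, edge, gate, index, auth, front, peer, proxy, root]
Visit relay; enqueue sink → queue [edge, gate, index, auth, front, peer, proxy, root, sink]
Visit edge; enqueue hub, shard → queue [gate, index, auth, front, peer, proxy, root, sink, hub, shard]
Visit gate → queue [index, auth, front, peer, proxy, root, sink, hub, shard]
Visit index; enqueue agent → queue [auth, front, peer, proxy, root, sink, hub, shard, agent]
Visit auth → queue [front, peer, proxy, root, sink, hub, shard, agent]
Visit front; enqueue worker → queue [peer, proxy, root, sink, hub, shard, agent, worker]
Visit peer → queue [proxy, root, sink, hub, shard, agent, worker]
Visit proxy; enqueue queue → queue [root, sink, hub, shard, agent, worker, queue]
Visit root → queue [sink, hub, shard, agent, worker, queue]
Visit sink → queue [hub, shard, agent, worker, queue]
Visit hub → queue [shard, agent, worker, queue]
Visit shard → queue [agent, worker, queue]
Visit agent → queue [worker, queue]
Visit worker; enqueue store → queue [queue, store]
Visit queue → queue [store]
Visit store → queue []

Visit order: node, bridge, cache, ledger, relay, edge, gate, index, auth, front, peer, proxy, root, sink, hub, shard, agent, worker, queue, store

hub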